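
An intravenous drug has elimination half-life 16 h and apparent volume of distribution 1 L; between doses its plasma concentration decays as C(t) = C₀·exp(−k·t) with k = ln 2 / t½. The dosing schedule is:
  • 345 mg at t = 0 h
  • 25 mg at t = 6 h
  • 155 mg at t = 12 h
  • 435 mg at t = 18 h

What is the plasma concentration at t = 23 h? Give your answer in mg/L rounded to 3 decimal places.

k = ln 2 / 16 = 0.04332 per h
Dose 1 (345 mg at t=0 h): 345·exp(−0.04332·23) = 127.376 mg/L
Dose 2 (25 mg at t=6 h): 25·exp(−0.04332·17) = 11.970 mg/L
Dose 3 (155 mg at t=12 h): 155·exp(−0.04332·11) = 96.244 mg/L
Dose 4 (435 mg at t=18 h): 435·exp(−0.04332·5) = 350.282 mg/L
C(23) = 127.376 + 11.970 + 96.244 + 350.282 = 585.872 mg/L

585.872 mg/L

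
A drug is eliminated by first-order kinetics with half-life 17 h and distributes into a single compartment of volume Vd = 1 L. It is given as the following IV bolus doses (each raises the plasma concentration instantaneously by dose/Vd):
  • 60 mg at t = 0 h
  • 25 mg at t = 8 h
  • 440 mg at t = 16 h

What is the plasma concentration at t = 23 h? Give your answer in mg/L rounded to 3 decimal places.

367.801 mg/L

k = ln 2 / 17 = 0.04077 per h
Dose 1 (60 mg at t=0 h): 60·exp(−0.04077·23) = 23.490 mg/L
Dose 2 (25 mg at t=8 h): 25·exp(−0.04077·15) = 13.562 mg/L
Dose 3 (440 mg at t=16 h): 440·exp(−0.04077·7) = 330.749 mg/L
C(23) = 23.490 + 13.562 + 330.749 = 367.801 mg/L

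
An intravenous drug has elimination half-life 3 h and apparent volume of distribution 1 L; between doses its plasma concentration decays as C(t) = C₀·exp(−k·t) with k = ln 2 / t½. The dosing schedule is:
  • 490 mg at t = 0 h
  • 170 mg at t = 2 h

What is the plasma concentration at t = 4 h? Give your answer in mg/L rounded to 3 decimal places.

301.550 mg/L

k = ln 2 / 3 = 0.23105 per h
Dose 1 (490 mg at t=0 h): 490·exp(−0.23105·4) = 194.457 mg/L
Dose 2 (170 mg at t=2 h): 170·exp(−0.23105·2) = 107.093 mg/L
C(4) = 194.457 + 107.093 = 301.550 mg/L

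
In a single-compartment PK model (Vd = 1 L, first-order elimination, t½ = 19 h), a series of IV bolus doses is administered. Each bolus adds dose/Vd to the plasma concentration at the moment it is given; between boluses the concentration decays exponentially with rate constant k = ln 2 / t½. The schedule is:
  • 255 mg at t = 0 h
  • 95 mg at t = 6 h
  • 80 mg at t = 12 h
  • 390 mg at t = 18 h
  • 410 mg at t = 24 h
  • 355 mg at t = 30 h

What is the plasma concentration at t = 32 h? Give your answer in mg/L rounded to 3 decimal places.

k = ln 2 / 19 = 0.03648 per h
Dose 1 (255 mg at t=0 h): 255·exp(−0.03648·32) = 79.349 mg/L
Dose 2 (95 mg at t=6 h): 95·exp(−0.03648·26) = 36.795 mg/L
Dose 3 (80 mg at t=12 h): 80·exp(−0.03648·20) = 38.567 mg/L
Dose 4 (390 mg at t=18 h): 390·exp(−0.03648·14) = 234.020 mg/L
Dose 5 (410 mg at t=24 h): 410·exp(−0.03648·8) = 306.221 mg/L
Dose 6 (355 mg at t=30 h): 355·exp(−0.03648·2) = 330.021 mg/L
C(32) = 79.349 + 36.795 + 38.567 + 234.020 + 306.221 + 330.021 = 1024.972 mg/L

1024.972 mg/L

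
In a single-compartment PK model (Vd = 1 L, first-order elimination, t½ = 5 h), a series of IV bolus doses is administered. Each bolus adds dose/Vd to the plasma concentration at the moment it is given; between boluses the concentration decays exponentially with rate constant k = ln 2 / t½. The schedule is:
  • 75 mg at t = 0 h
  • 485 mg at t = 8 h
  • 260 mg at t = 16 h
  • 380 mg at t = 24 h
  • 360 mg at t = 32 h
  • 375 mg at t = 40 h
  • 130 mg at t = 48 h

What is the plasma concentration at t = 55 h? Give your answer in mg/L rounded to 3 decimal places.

k = ln 2 / 5 = 0.13863 per h
Dose 1 (75 mg at t=0 h): 75·exp(−0.13863·55) = 0.037 mg/L
Dose 2 (485 mg at t=8 h): 485·exp(−0.13863·47) = 0.718 mg/L
Dose 3 (260 mg at t=16 h): 260·exp(−0.13863·39) = 1.167 mg/L
Dose 4 (380 mg at t=24 h): 380·exp(−0.13863·31) = 5.169 mg/L
Dose 5 (360 mg at t=32 h): 360·exp(−0.13863·23) = 14.844 mg/L
Dose 6 (375 mg at t=40 h): 375·exp(−0.13863·15) = 46.875 mg/L
Dose 7 (130 mg at t=48 h): 130·exp(−0.13863·7) = 49.261 mg/L
C(55) = 0.037 + 0.718 + 1.167 + 5.169 + 14.844 + 46.875 + 49.261 = 118.070 mg/L

118.070 mg/L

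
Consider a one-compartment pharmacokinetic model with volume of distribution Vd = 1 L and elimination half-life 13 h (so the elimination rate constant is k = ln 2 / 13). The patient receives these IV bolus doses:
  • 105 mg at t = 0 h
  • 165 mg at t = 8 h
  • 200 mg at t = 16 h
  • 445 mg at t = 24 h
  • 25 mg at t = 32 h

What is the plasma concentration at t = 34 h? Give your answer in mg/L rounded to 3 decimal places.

k = ln 2 / 13 = 0.05332 per h
Dose 1 (105 mg at t=0 h): 105·exp(−0.05332·34) = 17.135 mg/L
Dose 2 (165 mg at t=8 h): 165·exp(−0.05332·26) = 41.250 mg/L
Dose 3 (200 mg at t=16 h): 200·exp(−0.05332·18) = 76.598 mg/L
Dose 4 (445 mg at t=24 h): 445·exp(−0.05332·10) = 261.095 mg/L
Dose 5 (25 mg at t=32 h): 25·exp(−0.05332·2) = 22.471 mg/L
C(34) = 17.135 + 41.250 + 76.598 + 261.095 + 22.471 = 418.549 mg/L

418.549 mg/L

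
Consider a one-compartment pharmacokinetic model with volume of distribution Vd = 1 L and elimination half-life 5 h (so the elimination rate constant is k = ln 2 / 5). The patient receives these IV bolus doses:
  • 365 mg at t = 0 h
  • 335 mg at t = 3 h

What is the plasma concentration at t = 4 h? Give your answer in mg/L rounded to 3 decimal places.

501.272 mg/L

k = ln 2 / 5 = 0.13863 per h
Dose 1 (365 mg at t=0 h): 365·exp(−0.13863·4) = 209.637 mg/L
Dose 2 (335 mg at t=3 h): 335·exp(−0.13863·1) = 291.634 mg/L
C(4) = 209.637 + 291.634 = 501.272 mg/L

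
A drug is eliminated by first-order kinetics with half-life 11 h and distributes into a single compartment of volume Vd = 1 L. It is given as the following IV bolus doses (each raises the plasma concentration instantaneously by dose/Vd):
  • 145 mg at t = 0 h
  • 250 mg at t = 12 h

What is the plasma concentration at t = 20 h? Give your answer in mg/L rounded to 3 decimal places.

192.130 mg/L

k = ln 2 / 11 = 0.06301 per h
Dose 1 (145 mg at t=0 h): 145·exp(−0.06301·20) = 41.119 mg/L
Dose 2 (250 mg at t=12 h): 250·exp(−0.06301·8) = 151.011 mg/L
C(20) = 41.119 + 151.011 = 192.130 mg/L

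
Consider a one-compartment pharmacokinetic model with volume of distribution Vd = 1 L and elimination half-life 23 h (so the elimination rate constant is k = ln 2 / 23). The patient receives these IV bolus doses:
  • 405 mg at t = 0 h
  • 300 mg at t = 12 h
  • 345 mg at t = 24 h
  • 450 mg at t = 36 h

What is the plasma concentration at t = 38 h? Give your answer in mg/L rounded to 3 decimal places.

915.814 mg/L

k = ln 2 / 23 = 0.03014 per h
Dose 1 (405 mg at t=0 h): 405·exp(−0.03014·38) = 128.855 mg/L
Dose 2 (300 mg at t=12 h): 300·exp(−0.03014·26) = 137.033 mg/L
Dose 3 (345 mg at t=24 h): 345·exp(−0.03014·14) = 226.247 mg/L
Dose 4 (450 mg at t=36 h): 450·exp(−0.03014·2) = 423.678 mg/L
C(38) = 128.855 + 137.033 + 226.247 + 423.678 = 915.814 mg/L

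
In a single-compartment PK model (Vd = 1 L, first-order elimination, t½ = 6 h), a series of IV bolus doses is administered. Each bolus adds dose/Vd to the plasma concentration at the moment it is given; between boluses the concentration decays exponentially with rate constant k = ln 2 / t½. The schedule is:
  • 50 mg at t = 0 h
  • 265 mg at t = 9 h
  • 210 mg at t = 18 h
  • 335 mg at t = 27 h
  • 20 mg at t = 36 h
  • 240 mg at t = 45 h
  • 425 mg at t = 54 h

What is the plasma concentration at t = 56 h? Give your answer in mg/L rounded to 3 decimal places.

422.249 mg/L

k = ln 2 / 6 = 0.11552 per h
Dose 1 (50 mg at t=0 h): 50·exp(−0.11552·56) = 0.078 mg/L
Dose 2 (265 mg at t=9 h): 265·exp(−0.11552·47) = 1.162 mg/L
Dose 3 (210 mg at t=18 h): 210·exp(−0.11552·38) = 2.604 mg/L
Dose 4 (335 mg at t=27 h): 335·exp(−0.11552·29) = 11.751 mg/L
Dose 5 (20 mg at t=36 h): 20·exp(−0.11552·20) = 1.984 mg/L
Dose 6 (240 mg at t=45 h): 240·exp(−0.11552·11) = 67.348 mg/L
Dose 7 (425 mg at t=54 h): 425·exp(−0.11552·2) = 337.323 mg/L
C(56) = 0.078 + 1.162 + 2.604 + 11.751 + 1.984 + 67.348 + 337.323 = 422.249 mg/L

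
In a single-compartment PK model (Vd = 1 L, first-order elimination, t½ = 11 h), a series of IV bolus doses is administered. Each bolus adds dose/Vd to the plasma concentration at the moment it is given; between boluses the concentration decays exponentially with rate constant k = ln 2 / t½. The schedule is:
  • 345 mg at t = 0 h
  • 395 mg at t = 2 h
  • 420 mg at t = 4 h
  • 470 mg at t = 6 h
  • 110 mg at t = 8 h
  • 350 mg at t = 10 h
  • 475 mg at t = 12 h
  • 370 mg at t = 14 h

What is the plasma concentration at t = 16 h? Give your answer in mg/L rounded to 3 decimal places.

1738.438 mg/L

k = ln 2 / 11 = 0.06301 per h
Dose 1 (345 mg at t=0 h): 345·exp(−0.06301·16) = 125.880 mg/L
Dose 2 (395 mg at t=2 h): 395·exp(−0.06301·14) = 163.481 mg/L
Dose 3 (420 mg at t=4 h): 420·exp(−0.06301·12) = 197.175 mg/L
Dose 4 (470 mg at t=6 h): 470·exp(−0.06301·10) = 250.285 mg/L
Dose 5 (110 mg at t=8 h): 110·exp(−0.06301·8) = 66.445 mg/L
Dose 6 (350 mg at t=10 h): 350·exp(−0.06301·6) = 239.811 mg/L
Dose 7 (475 mg at t=12 h): 475·exp(−0.06301·4) = 369.171 mg/L
Dose 8 (370 mg at t=14 h): 370·exp(−0.06301·2) = 326.189 mg/L
C(16) = 125.880 + 163.481 + 197.175 + 250.285 + 66.445 + 239.811 + 369.171 + 326.189 = 1738.438 mg/L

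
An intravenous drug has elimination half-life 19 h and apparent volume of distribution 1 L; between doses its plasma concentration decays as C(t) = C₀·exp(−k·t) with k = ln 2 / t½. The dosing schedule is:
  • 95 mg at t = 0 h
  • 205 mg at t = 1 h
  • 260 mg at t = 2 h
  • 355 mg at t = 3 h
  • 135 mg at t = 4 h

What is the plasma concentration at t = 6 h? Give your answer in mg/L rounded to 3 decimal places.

k = ln 2 / 19 = 0.03648 per h
Dose 1 (95 mg at t=0 h): 95·exp(−0.03648·6) = 76.324 mg/L
Dose 2 (205 mg at t=1 h): 205·exp(−0.03648·5) = 170.819 mg/L
Dose 3 (260 mg at t=2 h): 260·exp(−0.03648·4) = 224.698 mg/L
Dose 4 (355 mg at t=3 h): 355·exp(−0.03648·3) = 318.198 mg/L
Dose 5 (135 mg at t=4 h): 135·exp(−0.03648·2) = 125.501 mg/L
C(6) = 76.324 + 170.819 + 224.698 + 318.198 + 125.501 = 915.539 mg/L

915.539 mg/L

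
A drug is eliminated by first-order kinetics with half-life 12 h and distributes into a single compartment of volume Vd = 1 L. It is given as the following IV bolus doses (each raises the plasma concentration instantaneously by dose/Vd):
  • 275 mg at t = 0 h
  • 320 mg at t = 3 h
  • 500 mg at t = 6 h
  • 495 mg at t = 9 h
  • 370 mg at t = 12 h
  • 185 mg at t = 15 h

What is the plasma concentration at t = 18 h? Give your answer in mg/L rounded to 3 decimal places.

1193.295 mg/L

k = ln 2 / 12 = 0.05776 per h
Dose 1 (275 mg at t=0 h): 275·exp(−0.05776·18) = 97.227 mg/L
Dose 2 (320 mg at t=3 h): 320·exp(−0.05776·15) = 134.543 mg/L
Dose 3 (500 mg at t=6 h): 500·exp(−0.05776·12) = 250.000 mg/L
Dose 4 (495 mg at t=9 h): 495·exp(−0.05776·9) = 294.329 mg/L
Dose 5 (370 mg at t=12 h): 370·exp(−0.05776·6) = 261.630 mg/L
Dose 6 (185 mg at t=15 h): 185·exp(−0.05776·3) = 155.566 mg/L
C(18) = 97.227 + 134.543 + 250.000 + 294.329 + 261.630 + 155.566 = 1193.295 mg/L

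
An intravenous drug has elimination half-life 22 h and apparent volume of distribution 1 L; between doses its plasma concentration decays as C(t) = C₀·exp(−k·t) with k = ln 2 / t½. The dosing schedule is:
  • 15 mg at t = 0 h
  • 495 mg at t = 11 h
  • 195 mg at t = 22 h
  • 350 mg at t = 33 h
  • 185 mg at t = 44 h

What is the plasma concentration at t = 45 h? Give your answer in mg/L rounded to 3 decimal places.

686.764 mg/L

k = ln 2 / 22 = 0.03151 per h
Dose 1 (15 mg at t=0 h): 15·exp(−0.03151·45) = 3.634 mg/L
Dose 2 (495 mg at t=11 h): 495·exp(−0.03151·34) = 169.581 mg/L
Dose 3 (195 mg at t=22 h): 195·exp(−0.03151·23) = 94.476 mg/L
Dose 4 (350 mg at t=33 h): 350·exp(−0.03151·12) = 239.811 mg/L
Dose 5 (185 mg at t=44 h): 185·exp(−0.03151·1) = 179.262 mg/L
C(45) = 3.634 + 169.581 + 94.476 + 239.811 + 179.262 = 686.764 mg/L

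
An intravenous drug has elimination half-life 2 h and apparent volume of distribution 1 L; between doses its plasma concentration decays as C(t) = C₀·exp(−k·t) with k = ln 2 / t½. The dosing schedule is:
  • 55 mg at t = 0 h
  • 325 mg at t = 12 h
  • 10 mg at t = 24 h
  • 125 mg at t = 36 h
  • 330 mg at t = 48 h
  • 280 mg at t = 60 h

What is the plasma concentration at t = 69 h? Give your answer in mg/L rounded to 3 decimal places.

12.604 mg/L

k = ln 2 / 2 = 0.34657 per h
Dose 1 (55 mg at t=0 h): 55·exp(−0.34657·69) = 0.000 mg/L
Dose 2 (325 mg at t=12 h): 325·exp(−0.34657·57) = 0.000 mg/L
Dose 3 (10 mg at t=24 h): 10·exp(−0.34657·45) = 0.000 mg/L
Dose 4 (125 mg at t=36 h): 125·exp(−0.34657·33) = 0.001 mg/L
Dose 5 (330 mg at t=48 h): 330·exp(−0.34657·21) = 0.228 mg/L
Dose 6 (280 mg at t=60 h): 280·exp(−0.34657·9) = 12.374 mg/L
C(69) = 0.000 + 0.000 + 0.000 + 0.001 + 0.228 + 12.374 = 12.604 mg/L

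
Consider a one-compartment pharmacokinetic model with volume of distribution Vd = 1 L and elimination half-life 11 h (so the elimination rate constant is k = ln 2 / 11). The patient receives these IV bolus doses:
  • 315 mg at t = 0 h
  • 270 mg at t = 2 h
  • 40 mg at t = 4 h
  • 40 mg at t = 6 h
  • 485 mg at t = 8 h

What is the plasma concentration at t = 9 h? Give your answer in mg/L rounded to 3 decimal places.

k = ln 2 / 11 = 0.06301 per h
Dose 1 (315 mg at t=0 h): 315·exp(−0.06301·9) = 178.654 mg/L
Dose 2 (270 mg at t=2 h): 270·exp(−0.06301·7) = 173.700 mg/L
Dose 3 (40 mg at t=4 h): 40·exp(−0.06301·5) = 29.190 mg/L
Dose 4 (40 mg at t=6 h): 40·exp(−0.06301·3) = 33.110 mg/L
Dose 5 (485 mg at t=8 h): 485·exp(−0.06301·1) = 455.381 mg/L
C(9) = 178.654 + 173.700 + 29.190 + 33.110 + 455.381 = 870.035 mg/L

870.035 mg/L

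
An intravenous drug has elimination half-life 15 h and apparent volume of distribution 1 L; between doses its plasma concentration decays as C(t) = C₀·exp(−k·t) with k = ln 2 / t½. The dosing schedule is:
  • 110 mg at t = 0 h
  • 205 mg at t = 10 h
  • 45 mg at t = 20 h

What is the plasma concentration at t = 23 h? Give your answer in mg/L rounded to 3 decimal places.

189.602 mg/L

k = ln 2 / 15 = 0.04621 per h
Dose 1 (110 mg at t=0 h): 110·exp(−0.04621·23) = 38.003 mg/L
Dose 2 (205 mg at t=10 h): 205·exp(−0.04621·13) = 112.425 mg/L
Dose 3 (45 mg at t=20 h): 45·exp(−0.04621·3) = 39.175 mg/L
C(23) = 38.003 + 112.425 + 39.175 = 189.602 mg/L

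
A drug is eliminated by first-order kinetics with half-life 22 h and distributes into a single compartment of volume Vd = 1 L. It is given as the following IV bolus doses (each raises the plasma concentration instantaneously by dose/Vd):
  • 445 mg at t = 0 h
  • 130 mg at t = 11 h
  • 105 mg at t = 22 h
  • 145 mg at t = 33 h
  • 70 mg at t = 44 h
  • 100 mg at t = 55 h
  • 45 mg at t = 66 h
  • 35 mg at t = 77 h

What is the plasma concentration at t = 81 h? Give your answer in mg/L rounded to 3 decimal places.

k = ln 2 / 22 = 0.03151 per h
Dose 1 (445 mg at t=0 h): 445·exp(−0.03151·81) = 34.675 mg/L
Dose 2 (130 mg at t=11 h): 130·exp(−0.03151·70) = 14.326 mg/L
Dose 3 (105 mg at t=22 h): 105·exp(−0.03151·59) = 16.364 mg/L
Dose 4 (145 mg at t=33 h): 145·exp(−0.03151·48) = 31.958 mg/L
Dose 5 (70 mg at t=44 h): 70·exp(−0.03151·37) = 21.818 mg/L
Dose 6 (100 mg at t=55 h): 100·exp(−0.03151·26) = 44.080 mg/L
Dose 7 (45 mg at t=66 h): 45·exp(−0.03151·15) = 28.052 mg/L
Dose 8 (35 mg at t=77 h): 35·exp(−0.03151·4) = 30.856 mg/L
C(81) = 34.675 + 14.326 + 16.364 + 31.958 + 21.818 + 44.080 + 28.052 + 30.856 = 222.128 mg/L

222.128 mg/L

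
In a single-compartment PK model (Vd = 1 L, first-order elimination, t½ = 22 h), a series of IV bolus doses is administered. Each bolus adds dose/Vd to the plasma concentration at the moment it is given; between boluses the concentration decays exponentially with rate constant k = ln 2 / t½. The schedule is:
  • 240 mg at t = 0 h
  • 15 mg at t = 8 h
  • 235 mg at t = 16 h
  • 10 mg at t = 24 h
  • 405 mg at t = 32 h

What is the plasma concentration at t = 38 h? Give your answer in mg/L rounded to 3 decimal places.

k = ln 2 / 22 = 0.03151 per h
Dose 1 (240 mg at t=0 h): 240·exp(−0.03151·38) = 72.485 mg/L
Dose 2 (15 mg at t=8 h): 15·exp(−0.03151·30) = 5.829 mg/L
Dose 3 (235 mg at t=16 h): 235·exp(−0.03151·22) = 117.500 mg/L
Dose 4 (10 mg at t=24 h): 10·exp(−0.03151·14) = 6.433 mg/L
Dose 5 (405 mg at t=32 h): 405·exp(−0.03151·6) = 335.240 mg/L
C(38) = 72.485 + 5.829 + 117.500 + 6.433 + 335.240 = 537.488 mg/L

537.488 mg/L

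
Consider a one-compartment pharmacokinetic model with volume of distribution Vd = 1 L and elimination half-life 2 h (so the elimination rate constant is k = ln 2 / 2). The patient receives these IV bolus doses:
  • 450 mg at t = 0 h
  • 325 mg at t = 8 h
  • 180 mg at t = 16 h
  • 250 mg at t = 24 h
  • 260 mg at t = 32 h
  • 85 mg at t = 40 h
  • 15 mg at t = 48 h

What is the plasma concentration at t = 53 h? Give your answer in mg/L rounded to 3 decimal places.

k = ln 2 / 2 = 0.34657 per h
Dose 1 (450 mg at t=0 h): 450·exp(−0.34657·53) = 0.000 mg/L
Dose 2 (325 mg at t=8 h): 325·exp(−0.34657·45) = 0.000 mg/L
Dose 3 (180 mg at t=16 h): 180·exp(−0.34657·37) = 0.000 mg/L
Dose 4 (250 mg at t=24 h): 250·exp(−0.34657·29) = 0.011 mg/L
Dose 5 (260 mg at t=32 h): 260·exp(−0.34657·21) = 0.180 mg/L
Dose 6 (85 mg at t=40 h): 85·exp(−0.34657·13) = 0.939 mg/L
Dose 7 (15 mg at t=48 h): 15·exp(−0.34657·5) = 2.652 mg/L
C(53) = 0.000 + 0.000 + 0.000 + 0.011 + 0.180 + 0.939 + 2.652 = 3.782 mg/L

3.782 mg/L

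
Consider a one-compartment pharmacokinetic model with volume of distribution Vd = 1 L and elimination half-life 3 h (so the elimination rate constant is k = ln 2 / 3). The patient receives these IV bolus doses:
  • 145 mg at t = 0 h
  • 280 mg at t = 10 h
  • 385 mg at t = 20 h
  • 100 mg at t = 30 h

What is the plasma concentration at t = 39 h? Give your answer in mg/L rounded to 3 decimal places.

17.637 mg/L

k = ln 2 / 3 = 0.23105 per h
Dose 1 (145 mg at t=0 h): 145·exp(−0.23105·39) = 0.018 mg/L
Dose 2 (280 mg at t=10 h): 280·exp(−0.23105·29) = 0.345 mg/L
Dose 3 (385 mg at t=20 h): 385·exp(−0.23105·19) = 4.775 mg/L
Dose 4 (100 mg at t=30 h): 100·exp(−0.23105·9) = 12.500 mg/L
C(39) = 0.018 + 0.345 + 4.775 + 12.500 = 17.637 mg/L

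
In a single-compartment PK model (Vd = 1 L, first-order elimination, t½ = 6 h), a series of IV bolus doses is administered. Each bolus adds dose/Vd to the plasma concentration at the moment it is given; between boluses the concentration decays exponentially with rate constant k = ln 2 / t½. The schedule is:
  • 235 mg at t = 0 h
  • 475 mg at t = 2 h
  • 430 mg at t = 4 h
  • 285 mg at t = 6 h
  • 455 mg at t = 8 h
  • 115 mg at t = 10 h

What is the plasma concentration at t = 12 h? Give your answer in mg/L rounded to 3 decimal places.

k = ln 2 / 6 = 0.11552 per h
Dose 1 (235 mg at t=0 h): 235·exp(−0.11552·12) = 58.750 mg/L
Dose 2 (475 mg at t=2 h): 475·exp(−0.11552·10) = 149.616 mg/L
Dose 3 (430 mg at t=4 h): 430·exp(−0.11552·8) = 170.646 mg/L
Dose 4 (285 mg at t=6 h): 285·exp(−0.11552·6) = 142.500 mg/L
Dose 5 (455 mg at t=8 h): 455·exp(−0.11552·4) = 286.632 mg/L
Dose 6 (115 mg at t=10 h): 115·exp(−0.11552·2) = 91.276 mg/L
C(12) = 58.750 + 149.616 + 170.646 + 142.500 + 286.632 + 91.276 = 899.419 mg/L

899.419 mg/L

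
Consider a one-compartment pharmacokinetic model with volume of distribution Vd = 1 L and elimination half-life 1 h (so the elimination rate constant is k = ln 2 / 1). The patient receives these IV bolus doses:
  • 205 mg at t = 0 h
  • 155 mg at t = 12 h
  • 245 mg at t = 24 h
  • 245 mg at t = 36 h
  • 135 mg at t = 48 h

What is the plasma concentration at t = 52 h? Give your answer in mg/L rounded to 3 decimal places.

k = ln 2 / 1 = 0.69315 per h
Dose 1 (205 mg at t=0 h): 205·exp(−0.69315·52) = 0.000 mg/L
Dose 2 (155 mg at t=12 h): 155·exp(−0.69315·40) = 0.000 mg/L
Dose 3 (245 mg at t=24 h): 245·exp(−0.69315·28) = 0.000 mg/L
Dose 4 (245 mg at t=36 h): 245·exp(−0.69315·16) = 0.004 mg/L
Dose 5 (135 mg at t=48 h): 135·exp(−0.69315·4) = 8.438 mg/L
C(52) = 0.000 + 0.000 + 0.000 + 0.004 + 8.438 = 8.441 mg/L

8.441 mg/L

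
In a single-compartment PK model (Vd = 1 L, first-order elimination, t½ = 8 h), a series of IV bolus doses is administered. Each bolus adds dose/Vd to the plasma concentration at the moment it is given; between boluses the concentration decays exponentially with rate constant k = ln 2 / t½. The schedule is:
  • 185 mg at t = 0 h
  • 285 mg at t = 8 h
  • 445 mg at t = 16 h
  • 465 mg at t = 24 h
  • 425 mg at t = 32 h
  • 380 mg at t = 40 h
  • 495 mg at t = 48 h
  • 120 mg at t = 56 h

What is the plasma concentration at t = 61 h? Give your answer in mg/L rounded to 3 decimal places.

366.028 mg/L

k = ln 2 / 8 = 0.08664 per h
Dose 1 (185 mg at t=0 h): 185·exp(−0.08664·61) = 0.937 mg/L
Dose 2 (285 mg at t=8 h): 285·exp(−0.08664·53) = 2.887 mg/L
Dose 3 (445 mg at t=16 h): 445·exp(−0.08664·45) = 9.017 mg/L
Dose 4 (465 mg at t=24 h): 465·exp(−0.08664·37) = 18.845 mg/L
Dose 5 (425 mg at t=32 h): 425·exp(−0.08664·29) = 34.447 mg/L
Dose 6 (380 mg at t=40 h): 380·exp(−0.08664·21) = 61.600 mg/L
Dose 7 (495 mg at t=48 h): 495·exp(−0.08664·13) = 160.484 mg/L
Dose 8 (120 mg at t=56 h): 120·exp(−0.08664·5) = 77.810 mg/L
C(61) = 0.937 + 2.887 + 9.017 + 18.845 + 34.447 + 61.600 + 160.484 + 77.810 = 366.028 mg/L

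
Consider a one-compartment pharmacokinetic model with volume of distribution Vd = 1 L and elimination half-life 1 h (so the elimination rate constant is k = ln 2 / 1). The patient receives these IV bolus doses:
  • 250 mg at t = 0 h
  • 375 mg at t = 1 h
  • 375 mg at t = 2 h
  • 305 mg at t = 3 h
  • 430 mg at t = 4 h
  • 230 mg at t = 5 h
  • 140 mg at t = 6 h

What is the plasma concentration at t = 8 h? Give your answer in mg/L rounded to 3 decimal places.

109.922 mg/L

k = ln 2 / 1 = 0.69315 per h
Dose 1 (250 mg at t=0 h): 250·exp(−0.69315·8) = 0.977 mg/L
Dose 2 (375 mg at t=1 h): 375·exp(−0.69315·7) = 2.930 mg/L
Dose 3 (375 mg at t=2 h): 375·exp(−0.69315·6) = 5.859 mg/L
Dose 4 (305 mg at t=3 h): 305·exp(−0.69315·5) = 9.531 mg/L
Dose 5 (430 mg at t=4 h): 430·exp(−0.69315·4) = 26.875 mg/L
Dose 6 (230 mg at t=5 h): 230·exp(−0.69315·3) = 28.750 mg/L
Dose 7 (140 mg at t=6 h): 140·exp(−0.69315·2) = 35.000 mg/L
C(8) = 0.977 + 2.930 + 5.859 + 9.531 + 26.875 + 28.750 + 35.000 = 109.922 mg/L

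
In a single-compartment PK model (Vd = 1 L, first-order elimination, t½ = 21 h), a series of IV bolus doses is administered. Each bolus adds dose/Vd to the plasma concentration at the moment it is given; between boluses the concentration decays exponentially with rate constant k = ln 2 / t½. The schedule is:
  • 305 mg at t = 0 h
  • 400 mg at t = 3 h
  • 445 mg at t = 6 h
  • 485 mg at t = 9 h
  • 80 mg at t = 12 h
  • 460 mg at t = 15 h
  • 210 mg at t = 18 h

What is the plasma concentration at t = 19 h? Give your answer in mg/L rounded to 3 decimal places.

k = ln 2 / 21 = 0.03301 per h
Dose 1 (305 mg at t=0 h): 305·exp(−0.03301·19) = 162.907 mg/L
Dose 2 (400 mg at t=3 h): 400·exp(−0.03301·16) = 235.887 mg/L
Dose 3 (445 mg at t=6 h): 445·exp(−0.03301·13) = 289.740 mg/L
Dose 4 (485 mg at t=9 h): 485·exp(−0.03301·10) = 348.654 mg/L
Dose 5 (80 mg at t=12 h): 80·exp(−0.03301·7) = 63.496 mg/L
Dose 6 (460 mg at t=15 h): 460·exp(−0.03301·4) = 403.106 mg/L
Dose 7 (210 mg at t=18 h): 210·exp(−0.03301·1) = 203.182 mg/L
C(19) = 162.907 + 235.887 + 289.740 + 348.654 + 63.496 + 403.106 + 203.182 = 1706.970 mg/L

1706.970 mg/L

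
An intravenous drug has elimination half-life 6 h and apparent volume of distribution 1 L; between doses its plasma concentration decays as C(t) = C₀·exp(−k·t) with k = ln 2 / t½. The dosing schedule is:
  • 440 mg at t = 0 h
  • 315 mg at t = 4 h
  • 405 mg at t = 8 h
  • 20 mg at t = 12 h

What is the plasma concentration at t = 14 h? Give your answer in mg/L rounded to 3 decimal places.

k = ln 2 / 6 = 0.11552 per h
Dose 1 (440 mg at t=0 h): 440·exp(−0.11552·14) = 87.307 mg/L
Dose 2 (315 mg at t=4 h): 315·exp(−0.11552·10) = 99.219 mg/L
Dose 3 (405 mg at t=8 h): 405·exp(−0.11552·6) = 202.500 mg/L
Dose 4 (20 mg at t=12 h): 20·exp(−0.11552·2) = 15.874 mg/L
C(14) = 87.307 + 99.219 + 202.500 + 15.874 = 404.900 mg/L

404.900 mg/L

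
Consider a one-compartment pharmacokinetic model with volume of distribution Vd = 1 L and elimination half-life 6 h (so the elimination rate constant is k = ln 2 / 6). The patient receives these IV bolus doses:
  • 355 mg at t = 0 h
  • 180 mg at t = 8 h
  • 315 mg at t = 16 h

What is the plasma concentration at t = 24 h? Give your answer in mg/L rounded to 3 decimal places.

k = ln 2 / 6 = 0.11552 per h
Dose 1 (355 mg at t=0 h): 355·exp(−0.11552·24) = 22.188 mg/L
Dose 2 (180 mg at t=8 h): 180·exp(−0.11552·16) = 28.348 mg/L
Dose 3 (315 mg at t=16 h): 315·exp(−0.11552·8) = 125.008 mg/L
C(24) = 22.188 + 28.348 + 125.008 = 175.544 mg/L

175.544 mg/L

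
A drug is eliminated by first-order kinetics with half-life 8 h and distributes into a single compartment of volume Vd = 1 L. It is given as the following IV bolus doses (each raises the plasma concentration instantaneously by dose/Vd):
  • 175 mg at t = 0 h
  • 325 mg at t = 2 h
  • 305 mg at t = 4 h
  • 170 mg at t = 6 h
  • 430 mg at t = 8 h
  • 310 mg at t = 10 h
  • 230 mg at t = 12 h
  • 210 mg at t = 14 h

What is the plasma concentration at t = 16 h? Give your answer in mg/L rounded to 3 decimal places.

k = ln 2 / 8 = 0.08664 per h
Dose 1 (175 mg at t=0 h): 175·exp(−0.08664·16) = 43.750 mg/L
Dose 2 (325 mg at t=2 h): 325·exp(−0.08664·14) = 96.623 mg/L
Dose 3 (305 mg at t=4 h): 305·exp(−0.08664·12) = 107.834 mg/L
Dose 4 (170 mg at t=6 h): 170·exp(−0.08664·10) = 71.476 mg/L
Dose 5 (430 mg at t=8 h): 430·exp(−0.08664·8) = 215.000 mg/L
Dose 6 (310 mg at t=10 h): 310·exp(−0.08664·6) = 184.327 mg/L
Dose 7 (230 mg at t=12 h): 230·exp(−0.08664·4) = 162.635 mg/L
Dose 8 (210 mg at t=14 h): 210·exp(−0.08664·2) = 176.588 mg/L
C(16) = 43.750 + 96.623 + 107.834 + 71.476 + 215.000 + 184.327 + 162.635 + 176.588 = 1058.233 mg/L

1058.233 mg/L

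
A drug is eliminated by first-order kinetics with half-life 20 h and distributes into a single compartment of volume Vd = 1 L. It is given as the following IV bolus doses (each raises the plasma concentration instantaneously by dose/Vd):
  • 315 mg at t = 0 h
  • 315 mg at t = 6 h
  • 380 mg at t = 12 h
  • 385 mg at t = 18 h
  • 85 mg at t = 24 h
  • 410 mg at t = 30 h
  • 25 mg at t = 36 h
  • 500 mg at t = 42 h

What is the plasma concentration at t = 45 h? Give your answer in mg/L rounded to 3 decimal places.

k = ln 2 / 20 = 0.03466 per h
Dose 1 (315 mg at t=0 h): 315·exp(−0.03466·45) = 66.221 mg/L
Dose 2 (315 mg at t=6 h): 315·exp(−0.03466·39) = 81.527 mg/L
Dose 3 (380 mg at t=12 h): 380·exp(−0.03466·33) = 121.083 mg/L
Dose 4 (385 mg at t=18 h): 385·exp(−0.03466·27) = 151.032 mg/L
Dose 5 (85 mg at t=24 h): 85·exp(−0.03466·21) = 41.052 mg/L
Dose 6 (410 mg at t=30 h): 410·exp(−0.03466·15) = 243.787 mg/L
Dose 7 (25 mg at t=36 h): 25·exp(−0.03466·9) = 18.301 mg/L
Dose 8 (500 mg at t=42 h): 500·exp(−0.03466·3) = 450.625 mg/L
C(45) = 66.221 + 81.527 + 121.083 + 151.032 + 41.052 + 243.787 + 18.301 + 450.625 = 1173.629 mg/L

1173.629 mg/L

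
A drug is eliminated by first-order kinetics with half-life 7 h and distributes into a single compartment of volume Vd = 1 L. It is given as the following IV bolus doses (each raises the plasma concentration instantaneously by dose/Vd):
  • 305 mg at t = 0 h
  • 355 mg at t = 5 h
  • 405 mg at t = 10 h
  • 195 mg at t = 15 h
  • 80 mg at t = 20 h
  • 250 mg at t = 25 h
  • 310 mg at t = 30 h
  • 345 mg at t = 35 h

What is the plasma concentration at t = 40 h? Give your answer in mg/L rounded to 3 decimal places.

447.164 mg/L

k = ln 2 / 7 = 0.09902 per h
Dose 1 (305 mg at t=0 h): 305·exp(−0.09902·40) = 5.809 mg/L
Dose 2 (355 mg at t=5 h): 355·exp(−0.09902·35) = 11.094 mg/L
Dose 3 (405 mg at t=10 h): 405·exp(−0.09902·30) = 20.765 mg/L
Dose 4 (195 mg at t=15 h): 195·exp(−0.09902·25) = 16.403 mg/L
Dose 5 (80 mg at t=20 h): 80·exp(−0.09902·20) = 11.041 mg/L
Dose 6 (250 mg at t=25 h): 250·exp(−0.09902·15) = 56.608 mg/L
Dose 7 (310 mg at t=30 h): 310·exp(−0.09902·10) = 115.165 mg/L
Dose 8 (345 mg at t=35 h): 345·exp(−0.09902·5) = 210.280 mg/L
C(40) = 5.809 + 11.094 + 20.765 + 16.403 + 11.041 + 56.608 + 115.165 + 210.280 = 447.164 mg/L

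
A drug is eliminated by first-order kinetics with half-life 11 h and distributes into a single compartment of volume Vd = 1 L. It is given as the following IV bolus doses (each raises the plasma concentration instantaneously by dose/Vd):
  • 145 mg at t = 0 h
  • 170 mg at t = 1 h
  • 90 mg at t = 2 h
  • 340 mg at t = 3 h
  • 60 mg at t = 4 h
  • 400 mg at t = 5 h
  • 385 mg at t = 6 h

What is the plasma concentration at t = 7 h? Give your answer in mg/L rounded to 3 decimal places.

1303.479 mg/L

k = ln 2 / 11 = 0.06301 per h
Dose 1 (145 mg at t=0 h): 145·exp(−0.06301·7) = 93.283 mg/L
Dose 2 (170 mg at t=1 h): 170·exp(−0.06301·6) = 116.480 mg/L
Dose 3 (90 mg at t=2 h): 90·exp(−0.06301·5) = 65.677 mg/L
Dose 4 (340 mg at t=3 h): 340·exp(−0.06301·4) = 264.249 mg/L
Dose 5 (60 mg at t=4 h): 60·exp(−0.06301·3) = 49.665 mg/L
Dose 6 (400 mg at t=5 h): 400·exp(−0.06301·2) = 352.637 mg/L
Dose 7 (385 mg at t=6 h): 385·exp(−0.06301·1) = 361.488 mg/L
C(7) = 93.283 + 116.480 + 65.677 + 264.249 + 49.665 + 352.637 + 361.488 = 1303.479 mg/L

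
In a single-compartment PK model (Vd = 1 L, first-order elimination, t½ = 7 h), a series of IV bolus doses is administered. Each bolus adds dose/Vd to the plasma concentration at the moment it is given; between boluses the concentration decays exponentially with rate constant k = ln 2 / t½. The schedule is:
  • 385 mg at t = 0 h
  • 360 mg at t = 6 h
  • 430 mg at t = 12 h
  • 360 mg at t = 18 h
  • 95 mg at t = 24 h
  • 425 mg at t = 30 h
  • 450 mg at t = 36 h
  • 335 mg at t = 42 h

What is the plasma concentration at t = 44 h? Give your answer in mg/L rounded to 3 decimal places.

k = ln 2 / 7 = 0.09902 per h
Dose 1 (385 mg at t=0 h): 385·exp(−0.09902·44) = 4.935 mg/L
Dose 2 (360 mg at t=6 h): 360·exp(−0.09902·38) = 8.359 mg/L
Dose 3 (430 mg at t=12 h): 430·exp(−0.09902·32) = 18.086 mg/L
Dose 4 (360 mg at t=18 h): 360·exp(−0.09902·26) = 27.428 mg/L
Dose 5 (95 mg at t=24 h): 95·exp(−0.09902·20) = 13.111 mg/L
Dose 6 (425 mg at t=30 h): 425·exp(−0.09902·14) = 106.250 mg/L
Dose 7 (450 mg at t=36 h): 450·exp(−0.09902·8) = 203.788 mg/L
Dose 8 (335 mg at t=42 h): 335·exp(−0.09902·2) = 274.812 mg/L
C(44) = 4.935 + 8.359 + 18.086 + 27.428 + 13.111 + 106.250 + 203.788 + 274.812 = 656.768 mg/L

656.768 mg/L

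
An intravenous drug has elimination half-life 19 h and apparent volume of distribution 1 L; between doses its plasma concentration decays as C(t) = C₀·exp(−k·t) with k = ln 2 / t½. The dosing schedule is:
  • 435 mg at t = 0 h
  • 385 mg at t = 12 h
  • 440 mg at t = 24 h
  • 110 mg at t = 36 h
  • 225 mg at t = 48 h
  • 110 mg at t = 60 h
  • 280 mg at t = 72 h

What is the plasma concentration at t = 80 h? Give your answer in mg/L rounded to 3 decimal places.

k = ln 2 / 19 = 0.03648 per h
Dose 1 (435 mg at t=0 h): 435·exp(−0.03648·80) = 23.496 mg/L
Dose 2 (385 mg at t=12 h): 385·exp(−0.03648·68) = 32.217 mg/L
Dose 3 (440 mg at t=24 h): 440·exp(−0.03648·56) = 57.044 mg/L
Dose 4 (110 mg at t=36 h): 110·exp(−0.03648·44) = 22.094 mg/L
Dose 5 (225 mg at t=48 h): 225·exp(−0.03648·32) = 70.014 mg/L
Dose 6 (110 mg at t=60 h): 110·exp(−0.03648·20) = 53.030 mg/L
Dose 7 (280 mg at t=72 h): 280·exp(−0.03648·8) = 209.126 mg/L
C(80) = 23.496 + 32.217 + 57.044 + 22.094 + 70.014 + 53.030 + 209.126 = 467.021 mg/L

467.021 mg/L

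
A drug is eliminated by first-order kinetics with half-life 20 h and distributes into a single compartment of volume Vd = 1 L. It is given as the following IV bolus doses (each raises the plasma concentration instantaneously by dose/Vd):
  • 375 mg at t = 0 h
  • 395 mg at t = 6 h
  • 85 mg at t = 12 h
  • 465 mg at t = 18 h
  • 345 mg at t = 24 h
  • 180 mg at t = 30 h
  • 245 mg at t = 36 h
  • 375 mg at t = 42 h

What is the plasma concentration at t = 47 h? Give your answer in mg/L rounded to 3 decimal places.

k = ln 2 / 20 = 0.03466 per h
Dose 1 (375 mg at t=0 h): 375·exp(−0.03466·47) = 73.555 mg/L
Dose 2 (395 mg at t=6 h): 395·exp(−0.03466·41) = 95.386 mg/L
Dose 3 (85 mg at t=12 h): 85·exp(−0.03466·35) = 25.271 mg/L
Dose 4 (465 mg at t=18 h): 465·exp(−0.03466·29) = 170.200 mg/L
Dose 5 (345 mg at t=24 h): 345·exp(−0.03466·23) = 155.466 mg/L
Dose 6 (180 mg at t=30 h): 180·exp(−0.03466·17) = 99.861 mg/L
Dose 7 (245 mg at t=36 h): 245·exp(−0.03466·11) = 167.340 mg/L
Dose 8 (375 mg at t=42 h): 375·exp(−0.03466·5) = 315.336 mg/L
C(47) = 73.555 + 95.386 + 25.271 + 170.200 + 155.466 + 99.861 + 167.340 + 315.336 = 1102.415 mg/L

1102.415 mg/L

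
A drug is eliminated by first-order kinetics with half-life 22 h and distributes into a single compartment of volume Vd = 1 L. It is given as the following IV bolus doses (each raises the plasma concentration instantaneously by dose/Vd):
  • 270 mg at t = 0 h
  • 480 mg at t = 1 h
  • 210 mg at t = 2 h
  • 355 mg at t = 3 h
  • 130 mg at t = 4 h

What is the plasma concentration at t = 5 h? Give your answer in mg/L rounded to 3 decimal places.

k = ln 2 / 22 = 0.03151 per h
Dose 1 (270 mg at t=0 h): 270·exp(−0.03151·5) = 230.647 mg/L
Dose 2 (480 mg at t=1 h): 480·exp(−0.03151·4) = 423.164 mg/L
Dose 3 (210 mg at t=2 h): 210·exp(−0.03151·3) = 191.060 mg/L
Dose 4 (355 mg at t=3 h): 355·exp(−0.03151·2) = 333.320 mg/L
Dose 5 (130 mg at t=4 h): 130·exp(−0.03151·1) = 125.968 mg/L
C(5) = 230.647 + 423.164 + 191.060 + 333.320 + 125.968 = 1304.159 mg/L

1304.159 mg/L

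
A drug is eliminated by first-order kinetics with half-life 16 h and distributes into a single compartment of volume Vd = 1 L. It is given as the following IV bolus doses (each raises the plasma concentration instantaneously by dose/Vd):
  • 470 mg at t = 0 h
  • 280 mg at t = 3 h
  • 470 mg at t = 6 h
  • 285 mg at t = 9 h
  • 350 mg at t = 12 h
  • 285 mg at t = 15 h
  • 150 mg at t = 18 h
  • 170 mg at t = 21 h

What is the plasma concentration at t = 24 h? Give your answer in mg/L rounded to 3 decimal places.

k = ln 2 / 16 = 0.04332 per h
Dose 1 (470 mg at t=0 h): 470·exp(−0.04332·24) = 166.170 mg/L
Dose 2 (280 mg at t=3 h): 280·exp(−0.04332·21) = 112.734 mg/L
Dose 3 (470 mg at t=6 h): 470·exp(−0.04332·18) = 215.496 mg/L
Dose 4 (285 mg at t=9 h): 285·exp(−0.04332·15) = 148.809 mg/L
Dose 5 (350 mg at t=12 h): 350·exp(−0.04332·12) = 208.111 mg/L
Dose 6 (285 mg at t=15 h): 285·exp(−0.04332·9) = 192.981 mg/L
Dose 7 (150 mg at t=18 h): 150·exp(−0.04332·6) = 115.666 mg/L
Dose 8 (170 mg at t=21 h): 170·exp(−0.04332·3) = 149.281 mg/L
C(24) = 166.170 + 112.734 + 215.496 + 148.809 + 208.111 + 192.981 + 115.666 + 149.281 = 1309.249 mg/L

1309.249 mg/L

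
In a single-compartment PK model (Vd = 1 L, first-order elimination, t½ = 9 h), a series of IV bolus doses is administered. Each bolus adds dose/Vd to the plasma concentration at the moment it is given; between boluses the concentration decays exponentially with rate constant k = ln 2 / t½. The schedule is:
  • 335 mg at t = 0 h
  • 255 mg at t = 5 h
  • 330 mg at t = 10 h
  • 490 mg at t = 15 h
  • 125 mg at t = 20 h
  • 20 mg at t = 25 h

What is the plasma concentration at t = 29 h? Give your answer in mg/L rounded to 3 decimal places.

396.336 mg/L

k = ln 2 / 9 = 0.07702 per h
Dose 1 (335 mg at t=0 h): 335·exp(−0.07702·29) = 35.897 mg/L
Dose 2 (255 mg at t=5 h): 255·exp(−0.07702·24) = 40.160 mg/L
Dose 3 (330 mg at t=10 h): 330·exp(−0.07702·19) = 76.385 mg/L
Dose 4 (490 mg at t=15 h): 490·exp(−0.07702·14) = 166.697 mg/L
Dose 5 (125 mg at t=20 h): 125·exp(−0.07702·9) = 62.500 mg/L
Dose 6 (20 mg at t=25 h): 20·exp(−0.07702·4) = 14.697 mg/L
C(29) = 35.897 + 40.160 + 76.385 + 166.697 + 62.500 + 14.697 = 396.336 mg/L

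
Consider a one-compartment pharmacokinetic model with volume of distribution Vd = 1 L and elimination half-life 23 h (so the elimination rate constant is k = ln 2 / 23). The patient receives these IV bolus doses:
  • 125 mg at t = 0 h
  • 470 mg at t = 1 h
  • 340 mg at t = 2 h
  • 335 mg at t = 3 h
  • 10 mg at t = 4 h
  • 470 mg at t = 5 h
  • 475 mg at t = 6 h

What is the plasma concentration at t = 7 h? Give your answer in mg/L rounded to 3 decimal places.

1995.420 mg/L

k = ln 2 / 23 = 0.03014 per h
Dose 1 (125 mg at t=0 h): 125·exp(−0.03014·7) = 101.226 mg/L
Dose 2 (470 mg at t=1 h): 470·exp(−0.03014·6) = 392.255 mg/L
Dose 3 (340 mg at t=2 h): 340·exp(−0.03014·5) = 292.441 mg/L
Dose 4 (335 mg at t=3 h): 335·exp(−0.03014·4) = 296.956 mg/L
Dose 5 (10 mg at t=4 h): 10·exp(−0.03014·3) = 9.136 mg/L
Dose 6 (470 mg at t=5 h): 470·exp(−0.03014·2) = 442.508 mg/L
Dose 7 (475 mg at t=6 h): 475·exp(−0.03014·1) = 460.899 mg/L
C(7) = 101.226 + 392.255 + 292.441 + 296.956 + 9.136 + 442.508 + 460.899 = 1995.420 mg/L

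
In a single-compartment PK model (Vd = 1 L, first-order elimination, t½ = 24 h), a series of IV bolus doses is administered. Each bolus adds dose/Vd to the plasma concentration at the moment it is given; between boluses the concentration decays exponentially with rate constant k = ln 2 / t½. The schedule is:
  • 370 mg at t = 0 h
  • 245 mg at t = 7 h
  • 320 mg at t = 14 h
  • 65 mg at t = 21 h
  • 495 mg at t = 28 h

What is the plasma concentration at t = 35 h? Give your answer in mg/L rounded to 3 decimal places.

k = ln 2 / 24 = 0.02888 per h
Dose 1 (370 mg at t=0 h): 370·exp(−0.02888·35) = 134.648 mg/L
Dose 2 (245 mg at t=7 h): 245·exp(−0.02888·28) = 109.135 mg/L
Dose 3 (320 mg at t=14 h): 320·exp(−0.02888·21) = 174.481 mg/L
Dose 4 (65 mg at t=21 h): 65·exp(−0.02888·14) = 43.382 mg/L
Dose 5 (495 mg at t=28 h): 495·exp(−0.02888·7) = 404.394 mg/L
C(35) = 134.648 + 109.135 + 174.481 + 43.382 + 404.394 = 866.041 mg/L

866.041 mg/L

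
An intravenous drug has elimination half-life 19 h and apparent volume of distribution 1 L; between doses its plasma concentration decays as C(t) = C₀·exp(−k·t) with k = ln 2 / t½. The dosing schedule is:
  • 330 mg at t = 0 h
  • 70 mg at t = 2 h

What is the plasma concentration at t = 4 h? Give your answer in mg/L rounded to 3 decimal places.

k = ln 2 / 19 = 0.03648 per h
Dose 1 (330 mg at t=0 h): 330·exp(−0.03648·4) = 285.193 mg/L
Dose 2 (70 mg at t=2 h): 70·exp(−0.03648·2) = 65.074 mg/L
C(4) = 285.193 + 65.074 = 350.268 mg/L

350.268 mg/L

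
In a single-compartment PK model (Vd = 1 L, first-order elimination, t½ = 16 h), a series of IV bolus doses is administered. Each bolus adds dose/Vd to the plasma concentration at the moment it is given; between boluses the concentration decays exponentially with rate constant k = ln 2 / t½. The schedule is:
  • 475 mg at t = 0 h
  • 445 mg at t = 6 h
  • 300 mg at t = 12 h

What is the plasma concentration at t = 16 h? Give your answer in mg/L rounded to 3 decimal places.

k = ln 2 / 16 = 0.04332 per h
Dose 1 (475 mg at t=0 h): 475·exp(−0.04332·16) = 237.500 mg/L
Dose 2 (445 mg at t=6 h): 445·exp(−0.04332·10) = 288.547 mg/L
Dose 3 (300 mg at t=12 h): 300·exp(−0.04332·4) = 252.269 mg/L
C(16) = 237.500 + 288.547 + 252.269 = 778.316 mg/L

778.316 mg/L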